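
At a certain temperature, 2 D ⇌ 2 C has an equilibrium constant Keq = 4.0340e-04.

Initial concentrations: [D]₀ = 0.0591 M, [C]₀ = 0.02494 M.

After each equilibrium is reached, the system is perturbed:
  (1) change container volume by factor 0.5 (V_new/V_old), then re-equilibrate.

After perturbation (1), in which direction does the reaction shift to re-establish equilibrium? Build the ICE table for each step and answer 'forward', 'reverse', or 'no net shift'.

Q₀ = 0.1781 vs Keq = 4.0340e-04 ⇒ Q>K, reverse
Step 1:
                    D           C
  init         0.0591     0.02494
  Δ           0.02329    -0.02329
  eq          0.08239    0.001655
  solve Keq expr → x = -0.01164; check Q = 4.0340e-04
Then change container volume by factor 0.5 (V_new/V_old).
Step 2:
                    D           C
  init         0.1648    0.003309
  Δ                 0           0
  eq           0.1648    0.003309
  solve Keq expr → x = 0; check Q = 4.0340e-04

Direction: no net shift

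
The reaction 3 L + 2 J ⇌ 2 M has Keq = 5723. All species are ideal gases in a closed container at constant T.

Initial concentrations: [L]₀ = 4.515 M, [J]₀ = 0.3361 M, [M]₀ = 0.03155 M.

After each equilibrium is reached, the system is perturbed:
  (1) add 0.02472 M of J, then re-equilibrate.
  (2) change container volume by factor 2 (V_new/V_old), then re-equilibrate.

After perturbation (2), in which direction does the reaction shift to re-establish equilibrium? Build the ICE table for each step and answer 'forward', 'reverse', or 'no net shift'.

Direction: reverse

Q₀ = 9.5739e-05 vs Keq = 5723 ⇒ Q<K, forward
Step 1:
                   L          J          M
  init         4.515     0.3361    0.03155
  Δ          -0.5032    -0.3355     0.3355
  eq           4.012 6.0382e-04      0.367
  solve Keq expr → x = 0.1677; check Q = 5723
Then add 0.02472 M of J.
Step 2:
                   L          J          M
  init         4.012    0.02532      0.367
  Δ         -0.03701   -0.02467    0.02467
  eq           3.975 6.5342e-04     0.3917
  solve Keq expr → x = 0.01234; check Q = 5723
Then change container volume by factor 2 (V_new/V_old).
Step 3:
                   L          J          M
  init         1.987 3.2671e-04     0.1959
  Δ       8.9092e-04 5.9395e-04 -5.9395e-04
  eq           1.988 9.2066e-04     0.1953
  solve Keq expr → x = -2.9697e-04; check Q = 5723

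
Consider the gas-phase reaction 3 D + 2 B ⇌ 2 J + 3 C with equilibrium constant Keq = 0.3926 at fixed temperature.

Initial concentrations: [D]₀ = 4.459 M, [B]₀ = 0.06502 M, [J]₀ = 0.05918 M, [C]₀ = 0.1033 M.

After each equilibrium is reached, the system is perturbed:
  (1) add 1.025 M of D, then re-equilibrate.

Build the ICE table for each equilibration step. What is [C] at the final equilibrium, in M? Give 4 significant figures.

Q₀ = 1.0300e-05 vs Keq = 0.3926 ⇒ Q<K, forward
Step 1:
                  D         B         J         C
  Initial     4.459   0.06502   0.05918    0.1033
  Change    -0.0947  -0.06313   0.06313    0.0947
  Equil       4.364  0.001886    0.1223     0.198
  solve Keq expr → x = 0.03157; check Q = 0.3926
Then add 1.025 M of D.
Step 2:
                  D         B         J         C
  Initial     5.389  0.001886    0.1223     0.198
  Change  -7.4699e-04 -4.9799e-04 4.9799e-04 7.4699e-04
  Equil       5.389  0.001388    0.1228    0.1987
  solve Keq expr → x = 2.4900e-04; check Q = 0.3926

[C]_eq = 0.1987 M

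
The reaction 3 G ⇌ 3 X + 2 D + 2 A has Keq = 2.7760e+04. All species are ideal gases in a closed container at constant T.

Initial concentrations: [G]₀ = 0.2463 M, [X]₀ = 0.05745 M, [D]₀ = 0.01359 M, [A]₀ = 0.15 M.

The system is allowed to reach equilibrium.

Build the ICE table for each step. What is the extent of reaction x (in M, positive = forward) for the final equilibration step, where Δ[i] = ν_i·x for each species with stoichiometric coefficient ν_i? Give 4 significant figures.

x = 0.08162 M

Q₀ = 5.2735e-08 vs Keq = 2.7760e+04 ⇒ Q<K, forward
Step 1:
                    G           X           D           A
  I            0.2463     0.05745     0.01359        0.15
  C           -0.2448      0.2448      0.1632      0.1632
  E          0.001451      0.3023      0.1768      0.3132
  solve Keq expr → x = 0.08162; check Q = 2.7760e+04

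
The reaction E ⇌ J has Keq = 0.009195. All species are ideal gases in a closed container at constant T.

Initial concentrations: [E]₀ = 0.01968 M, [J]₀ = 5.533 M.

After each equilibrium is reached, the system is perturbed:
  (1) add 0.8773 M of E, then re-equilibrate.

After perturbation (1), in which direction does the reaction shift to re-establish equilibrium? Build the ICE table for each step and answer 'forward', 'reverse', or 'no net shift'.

Direction: forward

Q₀ = 281.1 vs Keq = 0.009195 ⇒ Q>K, reverse
Step 1:
                  E         J
  I         0.01968     5.533
  C           5.482    -5.482
  E           5.502   0.05059
  solve Keq expr → x = -5.482; check Q = 0.009195
Then add 0.8773 M of E.
Step 2:
                  E         J
  I           6.379   0.05059
  C       -0.007993  0.007993
  E           6.371   0.05858
  solve Keq expr → x = 0.007993; check Q = 0.009195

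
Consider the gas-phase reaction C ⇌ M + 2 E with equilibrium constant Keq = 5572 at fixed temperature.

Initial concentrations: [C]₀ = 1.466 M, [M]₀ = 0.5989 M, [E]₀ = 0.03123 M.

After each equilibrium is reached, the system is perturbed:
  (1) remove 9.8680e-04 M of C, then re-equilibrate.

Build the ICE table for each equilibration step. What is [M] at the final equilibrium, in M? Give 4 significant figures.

Q₀ = 3.9844e-04 vs Keq = 5572 ⇒ Q<K, forward
Step 1:
                  C         M         E
  I           1.466    0.5989   0.03123
  C          -1.463     1.463     2.926
  E        0.003235     2.062     2.957
  solve Keq expr → x = 1.463; check Q = 5572
Then remove 9.8680e-04 M of C.
Step 2:
                  C         M         E
  I        0.002248     2.062     2.957
  C       9.8097e-04 -9.8097e-04 -0.001962
  E        0.003229     2.061     2.955
  solve Keq expr → x = -9.8097e-04; check Q = 5572

[M]_eq = 2.061 M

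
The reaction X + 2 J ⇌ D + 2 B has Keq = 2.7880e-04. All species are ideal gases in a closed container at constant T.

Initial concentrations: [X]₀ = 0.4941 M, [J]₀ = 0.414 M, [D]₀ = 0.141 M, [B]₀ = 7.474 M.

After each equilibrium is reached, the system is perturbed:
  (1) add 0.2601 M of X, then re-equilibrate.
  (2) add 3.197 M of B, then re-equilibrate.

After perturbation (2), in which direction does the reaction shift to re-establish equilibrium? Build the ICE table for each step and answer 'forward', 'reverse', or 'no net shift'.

Q₀ = 93.01 vs Keq = 2.7880e-04 ⇒ Q>K, reverse
Step 1:
                  X         J         D         B
  init       0.4941     0.414     0.141     7.474
  Δ           0.141     0.282    -0.141    -0.282
  eq         0.6351     0.696 1.6582e-06     7.192
  solve Keq expr → x = -0.141; check Q = 2.7880e-04
Then add 0.2601 M of X.
Step 2:
                  X         J         D         B
  init       0.8952     0.696 1.6582e-06     7.192
  Δ       -6.7911e-07 -1.3582e-06 6.7911e-07 1.3582e-06
  eq         0.8952     0.696 2.3374e-06     7.192
  solve Keq expr → x = 6.7911e-07; check Q = 2.7880e-04
Then add 3.197 M of B.
Step 3:
                  X         J         D         B
  init       0.8952     0.696 2.3374e-06     10.39
  Δ       1.2172e-06 2.4344e-06 -1.2172e-06 -2.4344e-06
  eq         0.8952     0.696 1.1202e-06     10.39
  solve Keq expr → x = -1.2172e-06; check Q = 2.7880e-04

Direction: reverse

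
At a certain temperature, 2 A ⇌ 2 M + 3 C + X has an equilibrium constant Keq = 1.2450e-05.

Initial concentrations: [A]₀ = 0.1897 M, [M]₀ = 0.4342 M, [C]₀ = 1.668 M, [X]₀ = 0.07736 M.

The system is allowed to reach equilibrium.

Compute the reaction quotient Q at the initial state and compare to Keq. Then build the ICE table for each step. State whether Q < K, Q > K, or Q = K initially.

Q₀ = 1.881; Q > K (proceeds reverse)

Q₀ = 1.881 vs Keq = 1.2450e-05 ⇒ Q>K, reverse
Step 1:
                  A         M         C         X
  I          0.1897    0.4342     1.668   0.07736
  C          0.1547   -0.1547   -0.2321  -0.07735
  E          0.3444    0.2795     1.436 6.3851e-06
  solve Keq expr → x = -0.07735; check Q = 1.2450e-05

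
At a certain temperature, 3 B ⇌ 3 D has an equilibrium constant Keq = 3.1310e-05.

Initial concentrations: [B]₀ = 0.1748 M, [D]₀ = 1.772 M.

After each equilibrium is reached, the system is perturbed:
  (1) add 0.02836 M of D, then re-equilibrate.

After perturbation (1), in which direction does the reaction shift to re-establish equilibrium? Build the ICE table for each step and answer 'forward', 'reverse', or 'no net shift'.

Direction: reverse

Q₀ = 1042 vs Keq = 3.1310e-05 ⇒ Q>K, reverse
Step 1:
                    B           D
  I            0.1748       1.772
  C             1.713      -1.713
  E             1.887     0.05948
  solve Keq expr → x = -0.5708; check Q = 3.1310e-05
Then add 0.02836 M of D.
Step 2:
                    B           D
  I             1.887     0.08784
  C           0.02749    -0.02749
  E             1.915     0.06035
  solve Keq expr → x = -0.009164; check Q = 3.1310e-05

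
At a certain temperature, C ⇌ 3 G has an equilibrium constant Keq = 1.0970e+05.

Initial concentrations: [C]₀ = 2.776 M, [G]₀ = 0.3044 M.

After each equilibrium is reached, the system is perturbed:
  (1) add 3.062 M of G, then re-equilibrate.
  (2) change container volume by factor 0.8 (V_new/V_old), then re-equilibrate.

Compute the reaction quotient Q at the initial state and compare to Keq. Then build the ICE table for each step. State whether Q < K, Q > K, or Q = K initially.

Q₀ = 0.01016 vs Keq = 1.0970e+05 ⇒ Q<K, forward
Step 1:
                    C           G
  I             2.776      0.3044
  C             -2.77       8.311
  E          0.005828       8.615
  solve Keq expr → x = 2.77; check Q = 1.0970e+05
Then add 3.062 M of G.
Step 2:
                    C           G
  I          0.005828       11.68
  C          0.008589    -0.02577
  E           0.01442       11.65
  solve Keq expr → x = -0.008589; check Q = 1.0970e+05
Then change container volume by factor 0.8 (V_new/V_old).
Step 3:
                    C           G
  I           0.01802       14.56
  C          0.009964    -0.02989
  E           0.02799       14.53
  solve Keq expr → x = -0.009964; check Q = 1.0970e+05

Q₀ = 0.01016; Q < K (proceeds forward)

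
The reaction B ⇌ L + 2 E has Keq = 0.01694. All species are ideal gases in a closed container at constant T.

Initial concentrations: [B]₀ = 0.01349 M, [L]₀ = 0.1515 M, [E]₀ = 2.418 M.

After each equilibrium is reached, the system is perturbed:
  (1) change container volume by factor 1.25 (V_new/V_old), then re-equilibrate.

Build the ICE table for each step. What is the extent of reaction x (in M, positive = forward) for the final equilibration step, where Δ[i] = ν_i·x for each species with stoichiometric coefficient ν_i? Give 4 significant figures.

Q₀ = 65.66 vs Keq = 0.01694 ⇒ Q>K, reverse
Step 1:
                  B         L         E
  I         0.01349    0.1515     2.418
  C          0.1509   -0.1509   -0.3018
  E          0.1644 6.2173e-04     2.116
  solve Keq expr → x = -0.1509; check Q = 0.01694
Then change container volume by factor 1.25 (V_new/V_old).
Step 2:
                  B         L         E
  I          0.1315 4.9738e-04     1.693
  C       -2.7763e-04 2.7763e-04 5.5526e-04
  E          0.1312 7.7501e-04     1.694
  solve Keq expr → x = 2.7763e-04; check Q = 0.01694

x = 2.7763e-04 M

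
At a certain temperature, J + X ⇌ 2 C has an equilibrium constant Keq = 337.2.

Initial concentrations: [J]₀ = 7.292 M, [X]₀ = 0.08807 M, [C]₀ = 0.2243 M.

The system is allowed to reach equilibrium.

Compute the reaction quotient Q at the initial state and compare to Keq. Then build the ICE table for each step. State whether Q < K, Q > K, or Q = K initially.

Q₀ = 0.07834; Q < K (proceeds forward)

Q₀ = 0.07834 vs Keq = 337.2 ⇒ Q<K, forward
Step 1:
                  J         X         C
  Initial     7.292   0.08807    0.2243
  Change     -0.088    -0.088     0.176
  Equil       7.204 6.5967e-05    0.4003
  solve Keq expr → x = 0.088; check Q = 337.2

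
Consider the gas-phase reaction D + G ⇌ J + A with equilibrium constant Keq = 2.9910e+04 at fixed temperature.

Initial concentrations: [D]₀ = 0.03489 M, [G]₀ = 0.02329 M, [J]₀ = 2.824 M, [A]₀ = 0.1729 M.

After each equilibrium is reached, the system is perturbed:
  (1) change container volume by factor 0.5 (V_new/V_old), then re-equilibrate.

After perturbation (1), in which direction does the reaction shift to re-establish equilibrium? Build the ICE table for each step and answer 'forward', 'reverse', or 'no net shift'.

Direction: no net shift

Q₀ = 600.9 vs Keq = 2.9910e+04 ⇒ Q<K, forward
Step 1:
                  D         G         J         A
  Initial   0.03489   0.02329     2.824    0.1729
  Change   -0.02187  -0.02187   0.02187   0.02187
  Equil     0.01302  0.001423     2.846    0.1948
  solve Keq expr → x = 0.02187; check Q = 2.9910e+04
Then change container volume by factor 0.5 (V_new/V_old).
Step 2:
                  D         G         J         A
  Initial   0.02605  0.002846     5.692    0.3895
  Change          0         0         0         0
  Equil     0.02605  0.002846     5.692    0.3895
  solve Keq expr → x = 0; check Q = 2.9910e+04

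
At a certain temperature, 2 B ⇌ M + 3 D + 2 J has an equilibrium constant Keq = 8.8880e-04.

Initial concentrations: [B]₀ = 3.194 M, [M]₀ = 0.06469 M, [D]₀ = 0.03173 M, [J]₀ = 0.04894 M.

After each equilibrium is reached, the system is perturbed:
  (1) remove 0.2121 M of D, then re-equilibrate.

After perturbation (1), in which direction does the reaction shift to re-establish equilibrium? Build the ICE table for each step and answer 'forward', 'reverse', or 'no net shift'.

Q₀ = 4.8518e-10 vs Keq = 8.8880e-04 ⇒ Q<K, forward
Step 1:
                    B           M           D           J
  I             3.194     0.06469     0.03173     0.04894
  C           -0.3556      0.1778      0.5334      0.3556
  E             2.838      0.2425      0.5651      0.4045
  solve Keq expr → x = 0.1778; check Q = 8.8880e-04
Then remove 0.2121 M of D.
Step 2:
                    B           M           D           J
  I             2.838      0.2425       0.353      0.4045
  C          -0.07771     0.03885      0.1166     0.07771
  E             2.761      0.2813      0.4696      0.4822
  solve Keq expr → x = 0.03885; check Q = 8.8880e-04

Direction: forward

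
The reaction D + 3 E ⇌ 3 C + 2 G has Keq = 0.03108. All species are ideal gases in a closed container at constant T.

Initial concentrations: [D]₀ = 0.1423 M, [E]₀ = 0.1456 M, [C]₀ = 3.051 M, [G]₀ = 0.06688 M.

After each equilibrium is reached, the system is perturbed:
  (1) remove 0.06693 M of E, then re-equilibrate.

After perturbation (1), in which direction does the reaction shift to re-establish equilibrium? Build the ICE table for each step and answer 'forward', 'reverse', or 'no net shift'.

Q₀ = 289.2 vs Keq = 0.03108 ⇒ Q>K, reverse
Step 1:
                   D          E          C          G
  init        0.1423     0.1456      3.051    0.06688
  Δ          0.03257    0.09771   -0.09771   -0.06514
  eq          0.1749     0.2433      2.953   0.001743
  solve Keq expr → x = -0.03257; check Q = 0.03108
Then remove 0.06693 M of E.
Step 2:
                   D          E          C          G
  init        0.1749     0.1764      2.953   0.001743
  Δ       3.2836e-04 9.8509e-04 -9.8509e-04 -6.5672e-04
  eq          0.1752     0.1774      2.952   0.001087
  solve Keq expr → x = -3.2836e-04; check Q = 0.03108

Direction: reverse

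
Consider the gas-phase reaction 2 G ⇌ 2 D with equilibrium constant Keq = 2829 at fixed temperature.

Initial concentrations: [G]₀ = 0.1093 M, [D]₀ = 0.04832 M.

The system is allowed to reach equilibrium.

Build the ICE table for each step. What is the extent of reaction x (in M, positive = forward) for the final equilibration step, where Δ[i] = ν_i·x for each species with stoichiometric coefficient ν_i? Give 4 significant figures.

x = 0.0532 M

Q₀ = 0.1954 vs Keq = 2829 ⇒ Q<K, forward
Step 1:
                   G          D
  init        0.1093    0.04832
  Δ          -0.1064     0.1064
  eq        0.002909     0.1547
  solve Keq expr → x = 0.0532; check Q = 2829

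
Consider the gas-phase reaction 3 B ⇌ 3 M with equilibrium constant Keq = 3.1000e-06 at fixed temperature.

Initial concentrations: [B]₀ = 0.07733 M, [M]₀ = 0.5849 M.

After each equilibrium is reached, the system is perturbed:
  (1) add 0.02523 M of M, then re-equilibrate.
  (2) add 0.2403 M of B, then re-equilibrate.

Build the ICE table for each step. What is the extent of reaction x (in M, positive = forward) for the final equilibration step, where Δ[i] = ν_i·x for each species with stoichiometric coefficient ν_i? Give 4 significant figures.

x = 0.001151 M

Q₀ = 432.7 vs Keq = 3.1000e-06 ⇒ Q>K, reverse
Step 1:
                   B          M
  Initial    0.07733     0.5849
  Change      0.5754    -0.5754
  Equil       0.6527   0.009517
  solve Keq expr → x = -0.1918; check Q = 3.1000e-06
Then add 0.02523 M of M.
Step 2:
                   B          M
  Initial     0.6527    0.03475
  Change     0.02487   -0.02487
  Equil       0.6776    0.00988
  solve Keq expr → x = -0.008289; check Q = 3.1000e-06
Then add 0.2403 M of B.
Step 3:
                   B          M
  Initial     0.9179    0.00988
  Change   -0.003453   0.003453
  Equil       0.9144    0.01333
  solve Keq expr → x = 0.001151; check Q = 3.1000e-06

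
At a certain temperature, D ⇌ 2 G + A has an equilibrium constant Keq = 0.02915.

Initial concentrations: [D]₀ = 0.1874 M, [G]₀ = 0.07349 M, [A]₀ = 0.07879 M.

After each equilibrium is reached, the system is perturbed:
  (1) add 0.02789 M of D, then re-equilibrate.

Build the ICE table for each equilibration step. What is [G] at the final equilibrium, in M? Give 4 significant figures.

Q₀ = 0.002271 vs Keq = 0.02915 ⇒ Q<K, forward
Step 1:
                    D           G           A
  Initial      0.1874     0.07349     0.07879
  Change     -0.05086      0.1017     0.05086
  Equil        0.1365      0.1752      0.1297
  solve Keq expr → x = 0.05086; check Q = 0.02915
Then add 0.02789 M of D.
Step 2:
                    D           G           A
  Initial      0.1644      0.1752      0.1297
  Change    -0.005174     0.01035    0.005174
  Equil        0.1593      0.1856      0.1348
  solve Keq expr → x = 0.005174; check Q = 0.02915

[G]_eq = 0.1856 M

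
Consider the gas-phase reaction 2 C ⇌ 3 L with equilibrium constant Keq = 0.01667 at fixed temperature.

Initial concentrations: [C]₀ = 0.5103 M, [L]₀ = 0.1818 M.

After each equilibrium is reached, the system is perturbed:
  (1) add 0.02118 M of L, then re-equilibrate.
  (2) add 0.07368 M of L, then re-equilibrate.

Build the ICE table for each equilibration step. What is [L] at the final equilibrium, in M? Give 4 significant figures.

Q₀ = 0.02307 vs Keq = 0.01667 ⇒ Q>K, reverse
Step 1:
                   C          L
  init        0.5103     0.1818
  Δ           0.0109   -0.01636
  eq          0.5212     0.1654
  solve Keq expr → x = -0.005452; check Q = 0.01667
Then add 0.02118 M of L.
Step 2:
                   C          L
  init        0.5212     0.1866
  Δ          0.01238   -0.01857
  eq          0.5336     0.1681
  solve Keq expr → x = -0.00619; check Q = 0.01667
Then add 0.07368 M of L.
Step 3:
                   C          L
  init        0.5336     0.2417
  Δ          0.04316   -0.06474
  eq          0.5767      0.177
  solve Keq expr → x = -0.02158; check Q = 0.01667

[L]_eq = 0.177 M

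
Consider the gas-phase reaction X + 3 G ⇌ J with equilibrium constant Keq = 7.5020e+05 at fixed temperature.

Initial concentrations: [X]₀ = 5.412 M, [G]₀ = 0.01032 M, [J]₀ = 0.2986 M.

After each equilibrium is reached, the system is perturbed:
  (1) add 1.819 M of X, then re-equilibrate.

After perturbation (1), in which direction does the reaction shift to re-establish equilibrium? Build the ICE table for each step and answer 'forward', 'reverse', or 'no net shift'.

Q₀ = 5.0199e+04 vs Keq = 7.5020e+05 ⇒ Q<K, forward
Step 1:
                   X          G          J
  Initial      5.412    0.01032     0.2986
  Change    -0.00204   -0.00612    0.00204
  Equil         5.41     0.0042     0.3006
  solve Keq expr → x = 0.00204; check Q = 7.5020e+05
Then add 1.819 M of X.
Step 2:
                   X          G          J
  Initial      7.229     0.0042     0.3006
  Change  -1.2874e-04 -3.8622e-04 1.2874e-04
  Equil        7.229   0.003814     0.3008
  solve Keq expr → x = 1.2874e-04; check Q = 7.5020e+05

Direction: forward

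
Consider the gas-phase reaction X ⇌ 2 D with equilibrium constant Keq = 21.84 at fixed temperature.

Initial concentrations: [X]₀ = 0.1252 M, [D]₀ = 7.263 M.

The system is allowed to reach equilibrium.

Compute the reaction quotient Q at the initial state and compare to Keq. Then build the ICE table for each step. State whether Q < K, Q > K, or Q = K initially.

Q₀ = 421.3; Q > K (proceeds reverse)

Q₀ = 421.3 vs Keq = 21.84 ⇒ Q>K, reverse
Step 1:
                    X           D
  Initial      0.1252       7.263
  Change        1.073      -2.147
  Equil         1.199       5.116
  solve Keq expr → x = -1.073; check Q = 21.84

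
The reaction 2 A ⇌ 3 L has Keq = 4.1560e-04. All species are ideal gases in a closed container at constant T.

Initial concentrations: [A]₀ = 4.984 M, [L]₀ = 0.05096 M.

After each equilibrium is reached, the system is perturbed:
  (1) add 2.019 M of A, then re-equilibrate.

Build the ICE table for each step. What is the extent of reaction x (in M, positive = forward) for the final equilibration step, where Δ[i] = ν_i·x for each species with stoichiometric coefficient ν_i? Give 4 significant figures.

x = 0.01827 M

Q₀ = 5.3276e-06 vs Keq = 4.1560e-04 ⇒ Q<K, forward
Step 1:
                    A           L
  I             4.984     0.05096
  C           -0.1091      0.1636
  E             4.875      0.2146
  solve Keq expr → x = 0.05453; check Q = 4.1560e-04
Then add 2.019 M of A.
Step 2:
                    A           L
  I             6.894      0.2146
  C          -0.03654      0.0548
  E             6.857      0.2694
  solve Keq expr → x = 0.01827; check Q = 4.1560e-04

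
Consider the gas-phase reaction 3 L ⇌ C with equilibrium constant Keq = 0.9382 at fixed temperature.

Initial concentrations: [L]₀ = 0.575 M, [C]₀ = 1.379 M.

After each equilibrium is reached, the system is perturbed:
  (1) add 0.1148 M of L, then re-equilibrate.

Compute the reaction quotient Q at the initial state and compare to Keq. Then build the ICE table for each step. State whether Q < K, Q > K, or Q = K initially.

Q₀ = 7.254; Q > K (proceeds reverse)

Q₀ = 7.254 vs Keq = 0.9382 ⇒ Q>K, reverse
Step 1:
                  L         C
  Initial     0.575     1.379
  Change     0.5129    -0.171
  Equil       1.088     1.208
  solve Keq expr → x = -0.171; check Q = 0.9382
Then add 0.1148 M of L.
Step 2:
                  L         C
  Initial     1.203     1.208
  Change    -0.1044   0.03482
  Equil       1.098     1.243
  solve Keq expr → x = 0.03482; check Q = 0.9382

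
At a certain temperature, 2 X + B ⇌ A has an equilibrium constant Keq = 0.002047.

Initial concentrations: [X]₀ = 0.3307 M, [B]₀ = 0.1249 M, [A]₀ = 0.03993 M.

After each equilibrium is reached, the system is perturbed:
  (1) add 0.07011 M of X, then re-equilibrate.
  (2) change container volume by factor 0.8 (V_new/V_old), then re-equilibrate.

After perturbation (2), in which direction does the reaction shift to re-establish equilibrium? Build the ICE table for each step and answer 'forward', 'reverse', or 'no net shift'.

Q₀ = 2.923 vs Keq = 0.002047 ⇒ Q>K, reverse
Step 1:
                    X           B           A
  init         0.3307      0.1249     0.03993
  Δ           0.07975     0.03987    -0.03987
  eq           0.4104      0.1648  5.6822e-05
  solve Keq expr → x = -0.03987; check Q = 0.002047
Then add 0.07011 M of X.
Step 2:
                    X           B           A
  init         0.4806      0.1648  5.6822e-05
  Δ       -4.2093e-05 -2.1046e-05  2.1046e-05
  eq           0.4805      0.1648  7.7868e-05
  solve Keq expr → x = 2.1046e-05; check Q = 0.002047
Then change container volume by factor 0.8 (V_new/V_old).
Step 3:
                    X           B           A
  init         0.6006      0.2059  9.7336e-05
  Δ       -1.0931e-04 -5.4656e-05  5.4656e-05
  eq           0.6005      0.2059  1.5199e-04
  solve Keq expr → x = 5.4656e-05; check Q = 0.002047

Direction: forward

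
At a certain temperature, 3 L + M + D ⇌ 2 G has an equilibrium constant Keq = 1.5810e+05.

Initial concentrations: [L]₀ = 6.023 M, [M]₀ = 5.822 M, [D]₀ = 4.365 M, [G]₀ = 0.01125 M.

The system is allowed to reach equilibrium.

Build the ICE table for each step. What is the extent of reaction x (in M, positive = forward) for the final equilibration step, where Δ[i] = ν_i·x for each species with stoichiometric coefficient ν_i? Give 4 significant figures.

x = 2 M

Q₀ = 2.2793e-08 vs Keq = 1.5810e+05 ⇒ Q<K, forward
Step 1:
                  L         M         D         G
  init        6.023     5.822     4.365   0.01125
  Δ          -6.001        -2        -2         4
  eq        0.02242     3.822     2.365     4.012
  solve Keq expr → x = 2; check Q = 1.5810e+05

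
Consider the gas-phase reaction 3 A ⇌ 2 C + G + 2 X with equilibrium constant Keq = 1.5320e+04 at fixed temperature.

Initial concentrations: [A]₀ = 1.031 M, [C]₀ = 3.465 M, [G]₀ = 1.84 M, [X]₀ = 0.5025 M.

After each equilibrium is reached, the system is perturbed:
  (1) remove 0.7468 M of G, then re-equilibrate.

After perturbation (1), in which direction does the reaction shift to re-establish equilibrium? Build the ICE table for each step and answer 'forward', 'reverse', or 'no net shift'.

Direction: forward

Q₀ = 5.09 vs Keq = 1.5320e+04 ⇒ Q<K, forward
Step 1:
                   A          C          G          X
  init         1.031      3.465       1.84     0.5025
  Δ          -0.8907     0.5938     0.2969     0.5938
  eq          0.1403      4.059      2.137      1.096
  solve Keq expr → x = 0.2969; check Q = 1.5320e+04
Then remove 0.7468 M of G.
Step 2:
                   A          C          G          X
  init        0.1403      4.059       1.39      1.096
  Δ         -0.01747    0.01165   0.005823    0.01165
  eq          0.1228       4.07      1.396      1.108
  solve Keq expr → x = 0.005823; check Q = 1.5320e+04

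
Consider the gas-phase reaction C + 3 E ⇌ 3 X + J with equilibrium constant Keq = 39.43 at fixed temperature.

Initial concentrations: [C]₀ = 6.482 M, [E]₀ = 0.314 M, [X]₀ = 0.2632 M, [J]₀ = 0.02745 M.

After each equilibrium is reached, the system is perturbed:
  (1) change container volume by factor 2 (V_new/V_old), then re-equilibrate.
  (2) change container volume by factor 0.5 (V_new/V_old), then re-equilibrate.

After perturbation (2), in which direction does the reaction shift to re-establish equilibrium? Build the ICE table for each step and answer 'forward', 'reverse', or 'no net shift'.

Direction: no net shift

Q₀ = 0.002494 vs Keq = 39.43 ⇒ Q<K, forward
Step 1:
                  C         E         X         J
  I           6.482     0.314    0.2632   0.02745
  C        -0.09079   -0.2724    0.2724   0.09079
  E           6.391   0.04162    0.5356    0.1182
  solve Keq expr → x = 0.09079; check Q = 39.43
Then change container volume by factor 2 (V_new/V_old).
Step 2:
                  C         E         X         J
  I           3.196   0.02081    0.2678   0.05912
  C               0         0         0         0
  E           3.196   0.02081    0.2678   0.05912
  solve Keq expr → x = 0; check Q = 39.43
Then change container volume by factor 0.5 (V_new/V_old).
Step 3:
                  C         E         X         J
  I           6.391   0.04162    0.5356    0.1182
  C               0         0         0         0
  E           6.391   0.04162    0.5356    0.1182
  solve Keq expr → x = 0; check Q = 39.43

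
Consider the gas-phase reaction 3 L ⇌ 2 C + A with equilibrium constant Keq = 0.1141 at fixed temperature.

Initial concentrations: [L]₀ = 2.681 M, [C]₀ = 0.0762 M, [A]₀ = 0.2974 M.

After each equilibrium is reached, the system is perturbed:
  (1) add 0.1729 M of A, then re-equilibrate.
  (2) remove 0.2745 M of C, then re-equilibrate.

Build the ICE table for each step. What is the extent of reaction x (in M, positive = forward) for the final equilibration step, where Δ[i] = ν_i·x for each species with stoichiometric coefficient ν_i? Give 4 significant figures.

x = 0.06161 M

Q₀ = 8.9611e-05 vs Keq = 0.1141 ⇒ Q<K, forward
Step 1:
                    L           C           A
  I             2.681      0.0762      0.2974
  C            -1.109      0.7392      0.3696
  E             1.572      0.8154       0.667
  solve Keq expr → x = 0.3696; check Q = 0.1141
Then add 0.1729 M of A.
Step 2:
                    L           C           A
  I             1.572      0.8154      0.8399
  C           0.05834     -0.0389    -0.01945
  E             1.631      0.7765      0.8204
  solve Keq expr → x = -0.01945; check Q = 0.1141
Then remove 0.2745 M of C.
Step 3:
                    L           C           A
  I             1.631       0.502      0.8204
  C           -0.1848      0.1232     0.06161
  E             1.446      0.6252      0.8821
  solve Keq expr → x = 0.06161; check Q = 0.1141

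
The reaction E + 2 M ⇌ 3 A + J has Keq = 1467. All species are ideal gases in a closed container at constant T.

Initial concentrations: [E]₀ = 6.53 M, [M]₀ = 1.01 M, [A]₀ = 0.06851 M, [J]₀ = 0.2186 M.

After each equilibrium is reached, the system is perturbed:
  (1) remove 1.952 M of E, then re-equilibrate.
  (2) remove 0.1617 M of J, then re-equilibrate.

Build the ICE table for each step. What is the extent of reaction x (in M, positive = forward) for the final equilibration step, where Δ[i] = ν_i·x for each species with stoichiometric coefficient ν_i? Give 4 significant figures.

x = 0.001228 M

Q₀ = 1.0553e-05 vs Keq = 1467 ⇒ Q<K, forward
Step 1:
                    E           M           A           J
  init           6.53        1.01     0.06851      0.2186
  Δ           -0.4963     -0.9925       1.489      0.4963
  eq            6.034     0.01746       1.557      0.7149
  solve Keq expr → x = 0.4963; check Q = 1467
Then remove 1.952 M of E.
Step 2:
                    E           M           A           J
  init          4.082     0.01746       1.557      0.7149
  Δ          0.001813    0.003627    -0.00544   -0.001813
  eq            4.084     0.02109       1.552      0.7131
  solve Keq expr → x = -0.001813; check Q = 1467
Then remove 0.1617 M of J.
Step 3:
                    E           M           A           J
  init          4.084     0.02109       1.552      0.5514
  Δ         -0.001228   -0.002455    0.003683    0.001228
  eq            4.082     0.01864       1.556      0.5526
  solve Keq expr → x = 0.001228; check Q = 1467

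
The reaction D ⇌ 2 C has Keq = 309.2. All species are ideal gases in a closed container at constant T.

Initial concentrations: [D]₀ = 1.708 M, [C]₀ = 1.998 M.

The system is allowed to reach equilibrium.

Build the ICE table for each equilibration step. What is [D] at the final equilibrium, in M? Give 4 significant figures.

[D]_eq = 0.08869 M

Q₀ = 2.337 vs Keq = 309.2 ⇒ Q<K, forward
Step 1:
                  D         C
  init        1.708     1.998
  Δ          -1.619     3.239
  eq        0.08869     5.237
  solve Keq expr → x = 1.619; check Q = 309.2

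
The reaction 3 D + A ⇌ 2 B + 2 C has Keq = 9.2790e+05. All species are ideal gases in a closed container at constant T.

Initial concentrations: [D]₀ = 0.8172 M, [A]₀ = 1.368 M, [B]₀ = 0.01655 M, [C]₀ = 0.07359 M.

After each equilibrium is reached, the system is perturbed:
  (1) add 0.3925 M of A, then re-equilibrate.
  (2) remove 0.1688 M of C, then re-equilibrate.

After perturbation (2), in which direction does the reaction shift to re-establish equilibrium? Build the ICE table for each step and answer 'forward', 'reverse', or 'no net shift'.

Direction: forward

Q₀ = 1.9868e-06 vs Keq = 9.2790e+05 ⇒ Q<K, forward
Step 1:
                   D          A          B          C
  init        0.8172      1.368    0.01655    0.07359
  Δ          -0.8123    -0.2708     0.5416     0.5416
  eq        0.004874      1.097     0.5581     0.6151
  solve Keq expr → x = 0.2708; check Q = 9.2790e+05
Then add 0.3925 M of A.
Step 2:
                   D          A          B          C
  init      0.004874       1.49     0.5581     0.6151
  Δ       -4.6903e-04 -1.5634e-04 3.1269e-04 3.1269e-04
  eq        0.004405       1.49     0.5584     0.6155
  solve Keq expr → x = 1.5634e-04; check Q = 9.2790e+05
Then remove 0.1688 M of C.
Step 3:
                   D          A          B          C
  init      0.004405       1.49     0.5584     0.4467
  Δ       -8.4197e-04 -2.8066e-04 5.6132e-04 5.6132e-04
  eq        0.003563      1.489      0.559     0.4472
  solve Keq expr → x = 2.8066e-04; check Q = 9.2790e+05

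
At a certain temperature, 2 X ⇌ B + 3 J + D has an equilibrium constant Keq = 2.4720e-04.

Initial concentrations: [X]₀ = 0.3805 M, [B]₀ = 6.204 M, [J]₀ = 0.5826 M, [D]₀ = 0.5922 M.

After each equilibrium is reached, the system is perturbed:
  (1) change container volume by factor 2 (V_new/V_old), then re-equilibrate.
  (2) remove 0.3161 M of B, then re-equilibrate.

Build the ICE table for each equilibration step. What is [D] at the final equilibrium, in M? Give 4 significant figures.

Q₀ = 5.018 vs Keq = 2.4720e-04 ⇒ Q>K, reverse
Step 1:
                    X           B           J           D
  Initial      0.3805       6.204      0.5826      0.5922
  Change        0.363     -0.1815     -0.5445     -0.1815
  Equil        0.7435       6.022     0.03809      0.4107
  solve Keq expr → x = -0.1815; check Q = 2.4720e-04
Then change container volume by factor 2 (V_new/V_old).
Step 2:
                    X           B           J           D
  Initial      0.3718       3.011     0.01904      0.2053
  Change      -0.0119     0.00595     0.01785     0.00595
  Equil        0.3599       3.017     0.03689      0.2113
  solve Keq expr → x = 0.00595; check Q = 2.4720e-04
Then remove 0.3161 M of B.
Step 3:
                    X           B           J           D
  Initial      0.3599       2.701     0.03689      0.2113
  Change  -8.6464e-04  4.3232e-04    0.001297  4.3232e-04
  Equil         0.359       2.702     0.03819      0.2117
  solve Keq expr → x = 4.3232e-04; check Q = 2.4720e-04

[D]_eq = 0.2117 M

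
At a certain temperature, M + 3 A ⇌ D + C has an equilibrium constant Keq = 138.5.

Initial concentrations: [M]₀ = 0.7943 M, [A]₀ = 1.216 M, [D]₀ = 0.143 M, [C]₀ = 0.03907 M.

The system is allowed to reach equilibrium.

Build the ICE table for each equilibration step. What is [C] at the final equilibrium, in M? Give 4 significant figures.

[C]_eq = 0.395 M

Q₀ = 0.003912 vs Keq = 138.5 ⇒ Q<K, forward
Step 1:
                  M         A         D         C
  Initial    0.7943     1.216     0.143   0.03907
  Change     -0.356    -1.068     0.356     0.356
  Equil      0.4383    0.1481     0.499     0.395
  solve Keq expr → x = 0.356; check Q = 138.5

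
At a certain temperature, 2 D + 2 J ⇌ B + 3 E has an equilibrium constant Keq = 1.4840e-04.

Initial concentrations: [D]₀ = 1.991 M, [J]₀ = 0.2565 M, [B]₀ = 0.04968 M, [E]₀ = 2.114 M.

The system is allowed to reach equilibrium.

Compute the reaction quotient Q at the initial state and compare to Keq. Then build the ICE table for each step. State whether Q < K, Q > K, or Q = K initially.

Q₀ = 1.8 vs Keq = 1.4840e-04 ⇒ Q>K, reverse
Step 1:
                  D         J         B         E
  Initial     1.991    0.2565   0.04968     2.114
  Change    0.09934   0.09934  -0.04967    -0.149
  Equil        2.09    0.3558 1.0822e-05     1.965
  solve Keq expr → x = -0.04967; check Q = 1.4840e-04

Q₀ = 1.8; Q > K (proceeds reverse)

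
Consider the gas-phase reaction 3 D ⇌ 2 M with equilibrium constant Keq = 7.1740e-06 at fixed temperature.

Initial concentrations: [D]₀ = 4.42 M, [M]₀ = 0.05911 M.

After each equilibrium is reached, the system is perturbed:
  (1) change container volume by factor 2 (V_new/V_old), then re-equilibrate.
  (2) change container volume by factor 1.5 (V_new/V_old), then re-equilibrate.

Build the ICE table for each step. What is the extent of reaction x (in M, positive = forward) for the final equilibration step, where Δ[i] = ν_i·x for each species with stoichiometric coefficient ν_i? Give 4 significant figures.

Q₀ = 4.0463e-05 vs Keq = 7.1740e-06 ⇒ Q>K, reverse
Step 1:
                  D         M
  init         4.42   0.05911
  Δ         0.05069  -0.03379
  eq          4.471   0.02532
  solve Keq expr → x = -0.0169; check Q = 7.1740e-06
Then change container volume by factor 2 (V_new/V_old).
Step 2:
                  D         M
  init        2.235   0.01266
  Δ        0.005512 -0.003675
  eq          2.241  0.008985
  solve Keq expr → x = -0.001837; check Q = 7.1740e-06
Then change container volume by factor 1.5 (V_new/V_old).
Step 3:
                  D         M
  init        1.494   0.00599
  Δ        0.001637 -0.001091
  eq          1.496  0.004899
  solve Keq expr → x = -5.4555e-04; check Q = 7.1740e-06

x = -5.4555e-04 M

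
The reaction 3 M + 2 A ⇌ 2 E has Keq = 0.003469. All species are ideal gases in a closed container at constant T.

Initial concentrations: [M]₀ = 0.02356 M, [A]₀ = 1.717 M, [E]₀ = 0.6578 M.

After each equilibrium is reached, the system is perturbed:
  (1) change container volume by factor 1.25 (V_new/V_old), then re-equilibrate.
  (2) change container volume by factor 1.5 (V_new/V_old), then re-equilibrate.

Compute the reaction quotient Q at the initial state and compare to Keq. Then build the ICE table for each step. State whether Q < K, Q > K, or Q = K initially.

Q₀ = 1.1223e+04; Q > K (proceeds reverse)

Q₀ = 1.1223e+04 vs Keq = 0.003469 ⇒ Q>K, reverse
Step 1:
                   M          A          E
  init       0.02356      1.717     0.6578
  Δ           0.8289     0.5526    -0.5526
  eq          0.8524       2.27     0.1052
  solve Keq expr → x = -0.2763; check Q = 0.003469
Then change container volume by factor 1.25 (V_new/V_old).
Step 2:
                   M          A          E
  init         0.682      1.816    0.08417
  Δ          0.02905    0.01937   -0.01937
  eq           0.711      1.835     0.0648
  solve Keq expr → x = -0.009684; check Q = 0.003469
Then change container volume by factor 1.5 (V_new/V_old).
Step 3:
                   M          A          E
  init         0.474      1.223     0.0432
  Δ          0.02604    0.01736   -0.01736
  eq             0.5      1.241    0.02584
  solve Keq expr → x = -0.008679; check Q = 0.003469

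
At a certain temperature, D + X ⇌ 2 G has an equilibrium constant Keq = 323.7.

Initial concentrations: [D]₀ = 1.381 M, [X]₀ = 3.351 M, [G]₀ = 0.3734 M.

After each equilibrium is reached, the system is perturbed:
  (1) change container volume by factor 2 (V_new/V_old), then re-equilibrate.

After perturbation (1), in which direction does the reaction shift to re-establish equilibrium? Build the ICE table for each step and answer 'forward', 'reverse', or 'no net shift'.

Direction: no net shift

Q₀ = 0.03013 vs Keq = 323.7 ⇒ Q<K, forward
Step 1:
                   D          X          G
  I            1.381      3.351     0.3734
  C           -1.366     -1.366      2.732
  E          0.01501      1.985      3.105
  solve Keq expr → x = 1.366; check Q = 323.7
Then change container volume by factor 2 (V_new/V_old).
Step 2:
                   D          X          G
  I         0.007504     0.9925      1.553
  C                0          0          0
  E         0.007504     0.9925      1.553
  solve Keq expr → x = 0; check Q = 323.7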